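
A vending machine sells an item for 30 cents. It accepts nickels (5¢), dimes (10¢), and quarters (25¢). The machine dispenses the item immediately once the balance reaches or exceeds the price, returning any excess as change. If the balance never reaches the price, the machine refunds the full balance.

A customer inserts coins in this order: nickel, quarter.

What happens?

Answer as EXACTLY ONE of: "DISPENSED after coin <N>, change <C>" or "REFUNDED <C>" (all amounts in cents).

Answer: DISPENSED after coin 2, change 0

Derivation:
Price: 30¢
Coin 1 (nickel, 5¢): balance = 5¢
Coin 2 (quarter, 25¢): balance = 30¢
  → balance >= price → DISPENSE, change = 30 - 30 = 0¢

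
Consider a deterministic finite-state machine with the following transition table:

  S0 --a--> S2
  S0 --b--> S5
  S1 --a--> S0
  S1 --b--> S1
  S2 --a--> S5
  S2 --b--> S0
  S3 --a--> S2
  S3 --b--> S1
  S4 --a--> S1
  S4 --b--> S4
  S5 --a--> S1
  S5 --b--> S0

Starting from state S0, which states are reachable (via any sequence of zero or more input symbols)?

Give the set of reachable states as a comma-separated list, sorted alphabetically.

BFS from S0:
  visit S0: S0--a-->S2 (new), S0--b-->S5 (new)
  visit S2: S2--a-->S5 (seen), S2--b-->S0 (seen)
  visit S5: S5--a-->S1 (new), S5--b-->S0 (seen)
  visit S1: S1--a-->S0 (seen), S1--b-->S1 (seen)

Answer: S0, S1, S2, S5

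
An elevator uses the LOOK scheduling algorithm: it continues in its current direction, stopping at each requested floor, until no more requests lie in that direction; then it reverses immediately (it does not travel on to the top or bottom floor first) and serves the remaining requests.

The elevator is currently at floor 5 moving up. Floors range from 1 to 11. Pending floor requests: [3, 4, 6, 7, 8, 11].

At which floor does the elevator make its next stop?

Answer: 6

Derivation:
Current floor: 5, direction: up
Requests above: [6, 7, 8, 11]
Requests below: [3, 4]
Moving up and requests lie above → nearest above is min([6, 7, 8, 11]) = 6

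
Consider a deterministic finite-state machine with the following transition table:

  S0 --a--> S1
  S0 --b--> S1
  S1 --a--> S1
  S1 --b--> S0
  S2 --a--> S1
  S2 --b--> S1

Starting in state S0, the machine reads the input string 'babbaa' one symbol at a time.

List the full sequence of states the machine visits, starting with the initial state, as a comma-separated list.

Start: S0
  read 'b': S0 --b--> S1
  read 'a': S1 --a--> S1
  read 'b': S1 --b--> S0
  read 'b': S0 --b--> S1
  read 'a': S1 --a--> S1
  read 'a': S1 --a--> S1

Answer: S0, S1, S1, S0, S1, S1, S1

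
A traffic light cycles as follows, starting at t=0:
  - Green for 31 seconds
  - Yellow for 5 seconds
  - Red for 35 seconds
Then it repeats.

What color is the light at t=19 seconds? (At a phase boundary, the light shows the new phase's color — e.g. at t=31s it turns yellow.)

Answer: green

Derivation:
Cycle length = 31 + 5 + 35 = 71s
t = 19, phase_t = 19 mod 71 = 19
19 < 31 (green end) → GREEN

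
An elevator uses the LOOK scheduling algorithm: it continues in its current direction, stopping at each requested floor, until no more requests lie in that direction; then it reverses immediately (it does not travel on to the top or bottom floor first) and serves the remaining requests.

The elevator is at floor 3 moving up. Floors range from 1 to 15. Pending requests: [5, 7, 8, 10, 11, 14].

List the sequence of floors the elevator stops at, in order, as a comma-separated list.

Current: 3, moving UP
Serve above first (ascending): [5, 7, 8, 10, 11, 14]
Then reverse, serve below (descending): []

Answer: 5, 7, 8, 10, 11, 14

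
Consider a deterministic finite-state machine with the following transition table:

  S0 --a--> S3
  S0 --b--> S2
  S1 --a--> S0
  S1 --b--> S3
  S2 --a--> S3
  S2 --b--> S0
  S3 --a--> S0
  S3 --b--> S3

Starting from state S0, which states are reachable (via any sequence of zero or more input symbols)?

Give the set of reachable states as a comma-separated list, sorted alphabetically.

BFS from S0:
  visit S0: S0--a-->S3 (new), S0--b-->S2 (new)
  visit S3: S3--a-->S0 (seen), S3--b-->S3 (seen)
  visit S2: S2--a-->S3 (seen), S2--b-->S0 (seen)

Answer: S0, S2, S3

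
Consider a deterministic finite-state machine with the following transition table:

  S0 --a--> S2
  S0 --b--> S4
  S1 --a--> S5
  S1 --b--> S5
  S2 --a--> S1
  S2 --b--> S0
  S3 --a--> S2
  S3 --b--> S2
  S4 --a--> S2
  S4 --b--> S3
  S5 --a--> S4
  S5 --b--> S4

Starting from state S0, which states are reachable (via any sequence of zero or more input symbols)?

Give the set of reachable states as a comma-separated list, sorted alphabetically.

BFS from S0:
  visit S0: S0--a-->S2 (new), S0--b-->S4 (new)
  visit S2: S2--a-->S1 (new), S2--b-->S0 (seen)
  visit S4: S4--a-->S2 (seen), S4--b-->S3 (new)
  visit S1: S1--a-->S5 (new), S1--b-->S5 (seen)
  visit S3: S3--a-->S2 (seen), S3--b-->S2 (seen)
  visit S5: S5--a-->S4 (seen), S5--b-->S4 (seen)

Answer: S0, S1, S2, S3, S4, S5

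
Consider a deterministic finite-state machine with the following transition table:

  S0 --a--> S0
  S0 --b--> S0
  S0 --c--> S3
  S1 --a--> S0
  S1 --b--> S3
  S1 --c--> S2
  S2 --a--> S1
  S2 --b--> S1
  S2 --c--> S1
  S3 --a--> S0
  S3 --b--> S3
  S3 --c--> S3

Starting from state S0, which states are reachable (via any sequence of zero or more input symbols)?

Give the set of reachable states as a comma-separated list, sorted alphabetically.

BFS from S0:
  visit S0: S0--a-->S0 (seen), S0--b-->S0 (seen), S0--c-->S3 (new)
  visit S3: S3--a-->S0 (seen), S3--b-->S3 (seen), S3--c-->S3 (seen)

Answer: S0, S3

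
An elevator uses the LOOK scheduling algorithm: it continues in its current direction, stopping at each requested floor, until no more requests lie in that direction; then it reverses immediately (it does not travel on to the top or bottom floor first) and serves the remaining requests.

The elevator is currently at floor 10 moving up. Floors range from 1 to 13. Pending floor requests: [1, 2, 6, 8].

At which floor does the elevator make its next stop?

Answer: 8

Derivation:
Current floor: 10, direction: up
Requests above: []
Requests below: [1, 2, 6, 8]
Moving up but no requests above → reverse; nearest below is max([1, 2, 6, 8]) = 8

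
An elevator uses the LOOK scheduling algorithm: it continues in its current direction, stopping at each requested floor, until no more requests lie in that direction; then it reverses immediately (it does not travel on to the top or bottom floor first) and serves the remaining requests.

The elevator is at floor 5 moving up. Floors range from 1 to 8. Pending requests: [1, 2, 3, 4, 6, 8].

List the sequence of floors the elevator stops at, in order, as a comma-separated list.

Answer: 6, 8, 4, 3, 2, 1

Derivation:
Current: 5, moving UP
Serve above first (ascending): [6, 8]
Then reverse, serve below (descending): [4, 3, 2, 1]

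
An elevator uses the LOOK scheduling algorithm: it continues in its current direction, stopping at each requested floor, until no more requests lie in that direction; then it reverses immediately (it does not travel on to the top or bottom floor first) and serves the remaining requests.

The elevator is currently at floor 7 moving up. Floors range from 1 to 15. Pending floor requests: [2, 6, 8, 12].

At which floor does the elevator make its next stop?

Current floor: 7, direction: up
Requests above: [8, 12]
Requests below: [2, 6]
Moving up and requests lie above → nearest above is min([8, 12]) = 8

Answer: 8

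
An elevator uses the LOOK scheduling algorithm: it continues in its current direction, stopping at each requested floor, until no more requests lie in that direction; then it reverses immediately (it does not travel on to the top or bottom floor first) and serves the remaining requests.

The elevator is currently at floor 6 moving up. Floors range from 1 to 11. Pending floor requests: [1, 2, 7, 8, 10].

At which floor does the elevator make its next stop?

Current floor: 6, direction: up
Requests above: [7, 8, 10]
Requests below: [1, 2]
Moving up and requests lie above → nearest above is min([7, 8, 10]) = 7

Answer: 7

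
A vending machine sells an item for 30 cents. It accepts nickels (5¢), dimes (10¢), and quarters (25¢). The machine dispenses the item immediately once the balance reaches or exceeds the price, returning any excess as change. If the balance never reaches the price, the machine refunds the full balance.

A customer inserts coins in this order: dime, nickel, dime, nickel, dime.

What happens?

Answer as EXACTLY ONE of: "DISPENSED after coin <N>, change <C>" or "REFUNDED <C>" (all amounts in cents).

Answer: DISPENSED after coin 4, change 0

Derivation:
Price: 30¢
Coin 1 (dime, 10¢): balance = 10¢
Coin 2 (nickel, 5¢): balance = 15¢
Coin 3 (dime, 10¢): balance = 25¢
Coin 4 (nickel, 5¢): balance = 30¢
  → balance >= price → DISPENSE, change = 30 - 30 = 0¢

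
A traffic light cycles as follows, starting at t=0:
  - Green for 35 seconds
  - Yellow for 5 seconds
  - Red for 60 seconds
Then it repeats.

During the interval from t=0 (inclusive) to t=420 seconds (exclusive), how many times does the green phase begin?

Answer: 5

Derivation:
Cycle = 35+5+60 = 100s
green phase starts at t = k*100 + 0 for k=0,1,2,...
Need k*100+0 < 420 → k < 4.200
k ∈ {0, ..., 4} → 5 starts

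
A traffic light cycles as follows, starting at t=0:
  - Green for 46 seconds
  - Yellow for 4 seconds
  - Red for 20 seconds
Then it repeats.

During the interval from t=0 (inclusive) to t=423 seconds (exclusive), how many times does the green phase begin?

Cycle = 46+4+20 = 70s
green phase starts at t = k*70 + 0 for k=0,1,2,...
Need k*70+0 < 423 → k < 6.043
k ∈ {0, ..., 6} → 7 starts

Answer: 7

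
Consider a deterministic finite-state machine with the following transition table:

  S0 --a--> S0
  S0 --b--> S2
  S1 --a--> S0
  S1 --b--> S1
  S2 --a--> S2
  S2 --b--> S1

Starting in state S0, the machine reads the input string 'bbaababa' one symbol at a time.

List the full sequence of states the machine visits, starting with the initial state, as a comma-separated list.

Answer: S0, S2, S1, S0, S0, S2, S2, S1, S0

Derivation:
Start: S0
  read 'b': S0 --b--> S2
  read 'b': S2 --b--> S1
  read 'a': S1 --a--> S0
  read 'a': S0 --a--> S0
  read 'b': S0 --b--> S2
  read 'a': S2 --a--> S2
  read 'b': S2 --b--> S1
  read 'a': S1 --a--> S0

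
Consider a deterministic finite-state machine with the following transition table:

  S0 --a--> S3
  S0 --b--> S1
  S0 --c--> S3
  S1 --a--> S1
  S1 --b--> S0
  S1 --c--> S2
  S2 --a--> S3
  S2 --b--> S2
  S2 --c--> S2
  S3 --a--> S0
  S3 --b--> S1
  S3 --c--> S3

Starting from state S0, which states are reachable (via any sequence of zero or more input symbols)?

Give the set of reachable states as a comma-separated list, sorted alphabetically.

BFS from S0:
  visit S0: S0--a-->S3 (new), S0--b-->S1 (new), S0--c-->S3 (seen)
  visit S3: S3--a-->S0 (seen), S3--b-->S1 (seen), S3--c-->S3 (seen)
  visit S1: S1--a-->S1 (seen), S1--b-->S0 (seen), S1--c-->S2 (new)
  visit S2: S2--a-->S3 (seen), S2--b-->S2 (seen), S2--c-->S2 (seen)

Answer: S0, S1, S2, S3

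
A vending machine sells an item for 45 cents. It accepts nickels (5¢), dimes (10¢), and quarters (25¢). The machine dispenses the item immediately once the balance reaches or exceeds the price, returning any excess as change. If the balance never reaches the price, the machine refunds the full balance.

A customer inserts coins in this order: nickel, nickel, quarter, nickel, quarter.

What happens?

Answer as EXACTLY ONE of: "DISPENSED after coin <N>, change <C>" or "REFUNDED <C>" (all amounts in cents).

Price: 45¢
Coin 1 (nickel, 5¢): balance = 5¢
Coin 2 (nickel, 5¢): balance = 10¢
Coin 3 (quarter, 25¢): balance = 35¢
Coin 4 (nickel, 5¢): balance = 40¢
Coin 5 (quarter, 25¢): balance = 65¢
  → balance >= price → DISPENSE, change = 65 - 45 = 20¢

Answer: DISPENSED after coin 5, change 20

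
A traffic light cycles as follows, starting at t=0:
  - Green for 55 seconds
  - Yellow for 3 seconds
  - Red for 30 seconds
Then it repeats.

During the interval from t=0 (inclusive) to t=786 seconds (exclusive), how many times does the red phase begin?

Answer: 9

Derivation:
Cycle = 55+3+30 = 88s
red phase starts at t = k*88 + 58 for k=0,1,2,...
Need k*88+58 < 786 → k < 8.273
k ∈ {0, ..., 8} → 9 starts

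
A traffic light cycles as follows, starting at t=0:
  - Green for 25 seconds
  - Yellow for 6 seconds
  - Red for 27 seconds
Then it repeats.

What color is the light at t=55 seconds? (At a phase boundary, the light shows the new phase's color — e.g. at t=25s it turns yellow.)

Cycle length = 25 + 6 + 27 = 58s
t = 55, phase_t = 55 mod 58 = 55
55 >= 31 → RED

Answer: red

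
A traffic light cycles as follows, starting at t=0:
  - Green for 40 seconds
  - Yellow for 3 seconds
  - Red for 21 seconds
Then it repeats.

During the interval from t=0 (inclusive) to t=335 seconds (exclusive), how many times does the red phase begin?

Cycle = 40+3+21 = 64s
red phase starts at t = k*64 + 43 for k=0,1,2,...
Need k*64+43 < 335 → k < 4.562
k ∈ {0, ..., 4} → 5 starts

Answer: 5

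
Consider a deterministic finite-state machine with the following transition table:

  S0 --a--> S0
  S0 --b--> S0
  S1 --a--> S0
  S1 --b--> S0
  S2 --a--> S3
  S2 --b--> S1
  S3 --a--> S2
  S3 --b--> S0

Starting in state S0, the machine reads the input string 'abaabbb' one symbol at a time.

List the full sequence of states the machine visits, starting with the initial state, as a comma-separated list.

Answer: S0, S0, S0, S0, S0, S0, S0, S0

Derivation:
Start: S0
  read 'a': S0 --a--> S0
  read 'b': S0 --b--> S0
  read 'a': S0 --a--> S0
  read 'a': S0 --a--> S0
  read 'b': S0 --b--> S0
  read 'b': S0 --b--> S0
  read 'b': S0 --b--> S0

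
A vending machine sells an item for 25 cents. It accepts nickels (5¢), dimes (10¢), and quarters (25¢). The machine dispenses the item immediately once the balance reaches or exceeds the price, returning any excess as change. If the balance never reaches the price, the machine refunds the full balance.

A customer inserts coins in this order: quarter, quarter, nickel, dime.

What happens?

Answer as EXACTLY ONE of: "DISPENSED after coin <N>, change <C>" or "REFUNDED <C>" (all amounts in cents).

Answer: DISPENSED after coin 1, change 0

Derivation:
Price: 25¢
Coin 1 (quarter, 25¢): balance = 25¢
  → balance >= price → DISPENSE, change = 25 - 25 = 0¢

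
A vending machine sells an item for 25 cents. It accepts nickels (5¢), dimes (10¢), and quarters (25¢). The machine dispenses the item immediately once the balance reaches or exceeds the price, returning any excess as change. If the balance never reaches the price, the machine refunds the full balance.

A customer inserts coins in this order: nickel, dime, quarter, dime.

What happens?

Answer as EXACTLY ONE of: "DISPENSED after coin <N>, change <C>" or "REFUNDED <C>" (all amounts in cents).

Answer: DISPENSED after coin 3, change 15

Derivation:
Price: 25¢
Coin 1 (nickel, 5¢): balance = 5¢
Coin 2 (dime, 10¢): balance = 15¢
Coin 3 (quarter, 25¢): balance = 40¢
  → balance >= price → DISPENSE, change = 40 - 25 = 15¢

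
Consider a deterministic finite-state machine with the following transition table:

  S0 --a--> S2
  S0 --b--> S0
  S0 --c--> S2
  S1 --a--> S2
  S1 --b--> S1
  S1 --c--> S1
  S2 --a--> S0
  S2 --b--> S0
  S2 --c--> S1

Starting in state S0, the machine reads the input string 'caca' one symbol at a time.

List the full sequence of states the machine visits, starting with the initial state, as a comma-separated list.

Answer: S0, S2, S0, S2, S0

Derivation:
Start: S0
  read 'c': S0 --c--> S2
  read 'a': S2 --a--> S0
  read 'c': S0 --c--> S2
  read 'a': S2 --a--> S0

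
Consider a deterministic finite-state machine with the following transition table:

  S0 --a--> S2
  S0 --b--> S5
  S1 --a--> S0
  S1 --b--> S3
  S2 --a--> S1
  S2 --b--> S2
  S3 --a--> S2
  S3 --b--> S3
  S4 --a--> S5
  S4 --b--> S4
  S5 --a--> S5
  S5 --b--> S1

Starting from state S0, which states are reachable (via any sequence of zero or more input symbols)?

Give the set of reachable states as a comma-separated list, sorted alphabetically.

Answer: S0, S1, S2, S3, S5

Derivation:
BFS from S0:
  visit S0: S0--a-->S2 (new), S0--b-->S5 (new)
  visit S2: S2--a-->S1 (new), S2--b-->S2 (seen)
  visit S5: S5--a-->S5 (seen), S5--b-->S1 (seen)
  visit S1: S1--a-->S0 (seen), S1--b-->S3 (new)
  visit S3: S3--a-->S2 (seen), S3--b-->S3 (seen)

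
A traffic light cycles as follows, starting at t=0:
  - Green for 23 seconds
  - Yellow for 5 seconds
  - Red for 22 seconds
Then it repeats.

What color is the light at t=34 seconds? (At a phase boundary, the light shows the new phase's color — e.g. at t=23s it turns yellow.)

Cycle length = 23 + 5 + 22 = 50s
t = 34, phase_t = 34 mod 50 = 34
34 >= 28 → RED

Answer: red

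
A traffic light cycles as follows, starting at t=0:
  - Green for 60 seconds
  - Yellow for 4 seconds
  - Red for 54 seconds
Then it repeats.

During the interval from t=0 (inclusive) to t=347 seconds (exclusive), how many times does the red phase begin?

Cycle = 60+4+54 = 118s
red phase starts at t = k*118 + 64 for k=0,1,2,...
Need k*118+64 < 347 → k < 2.398
k ∈ {0, ..., 2} → 3 starts

Answer: 3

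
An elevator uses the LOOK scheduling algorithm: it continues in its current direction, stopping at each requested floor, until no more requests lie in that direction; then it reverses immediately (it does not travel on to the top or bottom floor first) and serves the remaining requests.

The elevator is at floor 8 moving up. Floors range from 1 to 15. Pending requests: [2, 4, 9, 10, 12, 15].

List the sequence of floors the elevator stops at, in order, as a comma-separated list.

Answer: 9, 10, 12, 15, 4, 2

Derivation:
Current: 8, moving UP
Serve above first (ascending): [9, 10, 12, 15]
Then reverse, serve below (descending): [4, 2]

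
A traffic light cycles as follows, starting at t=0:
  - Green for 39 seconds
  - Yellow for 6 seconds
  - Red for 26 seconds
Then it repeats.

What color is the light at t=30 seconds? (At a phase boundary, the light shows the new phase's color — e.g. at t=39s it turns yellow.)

Cycle length = 39 + 6 + 26 = 71s
t = 30, phase_t = 30 mod 71 = 30
30 < 39 (green end) → GREEN

Answer: green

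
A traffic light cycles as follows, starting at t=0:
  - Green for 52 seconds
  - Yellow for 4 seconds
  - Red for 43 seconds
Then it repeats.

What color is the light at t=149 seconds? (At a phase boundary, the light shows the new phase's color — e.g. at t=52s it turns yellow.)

Answer: green

Derivation:
Cycle length = 52 + 4 + 43 = 99s
t = 149, phase_t = 149 mod 99 = 50
50 < 52 (green end) → GREEN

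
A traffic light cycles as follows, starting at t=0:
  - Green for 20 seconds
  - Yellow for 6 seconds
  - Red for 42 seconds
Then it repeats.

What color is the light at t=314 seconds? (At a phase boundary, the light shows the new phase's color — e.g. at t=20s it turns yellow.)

Cycle length = 20 + 6 + 42 = 68s
t = 314, phase_t = 314 mod 68 = 42
42 >= 26 → RED

Answer: red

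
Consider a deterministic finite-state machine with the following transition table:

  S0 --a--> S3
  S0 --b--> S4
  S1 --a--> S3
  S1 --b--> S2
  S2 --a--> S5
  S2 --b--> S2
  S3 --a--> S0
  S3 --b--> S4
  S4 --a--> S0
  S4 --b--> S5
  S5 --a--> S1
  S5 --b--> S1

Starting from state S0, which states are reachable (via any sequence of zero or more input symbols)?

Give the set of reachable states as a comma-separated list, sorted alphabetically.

Answer: S0, S1, S2, S3, S4, S5

Derivation:
BFS from S0:
  visit S0: S0--a-->S3 (new), S0--b-->S4 (new)
  visit S3: S3--a-->S0 (seen), S3--b-->S4 (seen)
  visit S4: S4--a-->S0 (seen), S4--b-->S5 (new)
  visit S5: S5--a-->S1 (new), S5--b-->S1 (seen)
  visit S1: S1--a-->S3 (seen), S1--b-->S2 (new)
  visit S2: S2--a-->S5 (seen), S2--b-->S2 (seen)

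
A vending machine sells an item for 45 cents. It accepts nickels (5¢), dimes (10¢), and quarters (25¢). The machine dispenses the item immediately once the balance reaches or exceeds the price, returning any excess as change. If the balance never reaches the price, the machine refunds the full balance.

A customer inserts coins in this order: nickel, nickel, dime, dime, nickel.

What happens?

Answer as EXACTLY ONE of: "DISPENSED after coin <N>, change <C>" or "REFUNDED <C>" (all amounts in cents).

Answer: REFUNDED 35

Derivation:
Price: 45¢
Coin 1 (nickel, 5¢): balance = 5¢
Coin 2 (nickel, 5¢): balance = 10¢
Coin 3 (dime, 10¢): balance = 20¢
Coin 4 (dime, 10¢): balance = 30¢
Coin 5 (nickel, 5¢): balance = 35¢
All coins inserted, balance 35¢ < price 45¢ → REFUND 35¢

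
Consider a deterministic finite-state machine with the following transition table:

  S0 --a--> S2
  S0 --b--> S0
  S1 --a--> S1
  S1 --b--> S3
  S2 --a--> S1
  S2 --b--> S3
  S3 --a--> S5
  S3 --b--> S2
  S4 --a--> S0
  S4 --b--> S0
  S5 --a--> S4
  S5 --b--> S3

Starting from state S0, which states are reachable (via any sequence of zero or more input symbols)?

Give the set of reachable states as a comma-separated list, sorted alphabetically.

BFS from S0:
  visit S0: S0--a-->S2 (new), S0--b-->S0 (seen)
  visit S2: S2--a-->S1 (new), S2--b-->S3 (new)
  visit S1: S1--a-->S1 (seen), S1--b-->S3 (seen)
  visit S3: S3--a-->S5 (new), S3--b-->S2 (seen)
  visit S5: S5--a-->S4 (new), S5--b-->S3 (seen)
  visit S4: S4--a-->S0 (seen), S4--b-->S0 (seen)

Answer: S0, S1, S2, S3, S4, S5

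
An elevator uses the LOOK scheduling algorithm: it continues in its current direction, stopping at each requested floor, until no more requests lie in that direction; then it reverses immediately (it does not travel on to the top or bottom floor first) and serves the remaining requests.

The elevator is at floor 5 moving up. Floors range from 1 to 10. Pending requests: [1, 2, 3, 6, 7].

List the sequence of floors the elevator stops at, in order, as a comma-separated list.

Current: 5, moving UP
Serve above first (ascending): [6, 7]
Then reverse, serve below (descending): [3, 2, 1]

Answer: 6, 7, 3, 2, 1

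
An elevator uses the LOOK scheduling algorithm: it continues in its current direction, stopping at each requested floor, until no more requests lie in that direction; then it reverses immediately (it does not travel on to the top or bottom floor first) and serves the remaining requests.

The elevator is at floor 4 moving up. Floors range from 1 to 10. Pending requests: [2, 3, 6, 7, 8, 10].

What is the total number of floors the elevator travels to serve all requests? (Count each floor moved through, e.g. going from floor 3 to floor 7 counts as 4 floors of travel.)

Answer: 14

Derivation:
Start at floor 4 moving up, LOOK stop order: [6, 7, 8, 10, 3, 2]
  4 → 6: |6-4| = 2, total = 2
  6 → 7: |7-6| = 1, total = 3
  7 → 8: |8-7| = 1, total = 4
  8 → 10: |10-8| = 2, total = 6
  10 → 3: |3-10| = 7, total = 13
  3 → 2: |2-3| = 1, total = 14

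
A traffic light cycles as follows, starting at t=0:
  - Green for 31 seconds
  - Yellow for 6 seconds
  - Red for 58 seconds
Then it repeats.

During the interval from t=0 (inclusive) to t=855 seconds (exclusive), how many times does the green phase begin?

Answer: 9

Derivation:
Cycle = 31+6+58 = 95s
green phase starts at t = k*95 + 0 for k=0,1,2,...
Need k*95+0 < 855 → k < 9.000
k ∈ {0, ..., 8} → 9 starts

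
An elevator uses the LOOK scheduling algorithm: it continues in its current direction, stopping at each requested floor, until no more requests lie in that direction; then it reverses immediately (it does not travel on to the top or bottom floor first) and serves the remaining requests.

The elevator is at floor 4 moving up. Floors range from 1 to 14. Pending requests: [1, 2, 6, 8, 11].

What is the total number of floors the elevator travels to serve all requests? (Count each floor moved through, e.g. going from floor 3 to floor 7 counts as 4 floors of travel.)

Answer: 17

Derivation:
Start at floor 4 moving up, LOOK stop order: [6, 8, 11, 2, 1]
  4 → 6: |6-4| = 2, total = 2
  6 → 8: |8-6| = 2, total = 4
  8 → 11: |11-8| = 3, total = 7
  11 → 2: |2-11| = 9, total = 16
  2 → 1: |1-2| = 1, total = 17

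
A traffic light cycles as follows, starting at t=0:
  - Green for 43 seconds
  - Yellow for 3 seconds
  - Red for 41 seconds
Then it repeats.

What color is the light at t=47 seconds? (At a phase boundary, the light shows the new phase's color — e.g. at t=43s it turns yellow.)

Cycle length = 43 + 3 + 41 = 87s
t = 47, phase_t = 47 mod 87 = 47
47 >= 46 → RED

Answer: red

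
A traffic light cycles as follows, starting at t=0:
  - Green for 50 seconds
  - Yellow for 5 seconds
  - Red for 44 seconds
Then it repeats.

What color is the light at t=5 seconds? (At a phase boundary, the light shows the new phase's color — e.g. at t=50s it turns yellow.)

Answer: green

Derivation:
Cycle length = 50 + 5 + 44 = 99s
t = 5, phase_t = 5 mod 99 = 5
5 < 50 (green end) → GREEN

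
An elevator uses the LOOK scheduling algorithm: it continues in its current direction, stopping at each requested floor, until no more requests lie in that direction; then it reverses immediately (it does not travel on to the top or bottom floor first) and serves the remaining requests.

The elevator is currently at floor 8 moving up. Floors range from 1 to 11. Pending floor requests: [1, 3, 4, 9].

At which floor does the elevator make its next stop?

Answer: 9

Derivation:
Current floor: 8, direction: up
Requests above: [9]
Requests below: [1, 3, 4]
Moving up and requests lie above → nearest above is min([9]) = 9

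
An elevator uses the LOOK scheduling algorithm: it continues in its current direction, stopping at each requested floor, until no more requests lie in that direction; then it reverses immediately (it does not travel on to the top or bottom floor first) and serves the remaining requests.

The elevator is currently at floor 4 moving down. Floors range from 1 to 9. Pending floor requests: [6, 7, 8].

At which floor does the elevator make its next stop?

Current floor: 4, direction: down
Requests above: [6, 7, 8]
Requests below: []
Moving down but no requests below → reverse; nearest above is min([6, 7, 8]) = 6

Answer: 6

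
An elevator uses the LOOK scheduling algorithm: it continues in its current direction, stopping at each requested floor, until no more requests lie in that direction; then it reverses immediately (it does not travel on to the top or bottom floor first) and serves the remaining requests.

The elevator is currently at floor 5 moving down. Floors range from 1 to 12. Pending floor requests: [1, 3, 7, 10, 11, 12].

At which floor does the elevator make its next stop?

Answer: 3

Derivation:
Current floor: 5, direction: down
Requests above: [7, 10, 11, 12]
Requests below: [1, 3]
Moving down and requests lie below → nearest below is max([1, 3]) = 3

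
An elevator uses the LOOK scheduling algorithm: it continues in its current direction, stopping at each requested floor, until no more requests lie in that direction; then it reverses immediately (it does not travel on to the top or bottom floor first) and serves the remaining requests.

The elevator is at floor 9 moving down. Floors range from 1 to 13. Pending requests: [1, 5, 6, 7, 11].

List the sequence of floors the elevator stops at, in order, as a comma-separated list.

Current: 9, moving DOWN
Serve below first (descending): [7, 6, 5, 1]
Then reverse, serve above (ascending): [11]

Answer: 7, 6, 5, 1, 11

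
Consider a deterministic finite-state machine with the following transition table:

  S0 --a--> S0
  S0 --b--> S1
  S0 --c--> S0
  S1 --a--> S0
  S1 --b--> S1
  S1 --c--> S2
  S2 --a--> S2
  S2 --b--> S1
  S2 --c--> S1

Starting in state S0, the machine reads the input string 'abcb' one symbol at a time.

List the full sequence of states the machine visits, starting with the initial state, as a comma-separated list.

Answer: S0, S0, S1, S2, S1

Derivation:
Start: S0
  read 'a': S0 --a--> S0
  read 'b': S0 --b--> S1
  read 'c': S1 --c--> S2
  read 'b': S2 --b--> S1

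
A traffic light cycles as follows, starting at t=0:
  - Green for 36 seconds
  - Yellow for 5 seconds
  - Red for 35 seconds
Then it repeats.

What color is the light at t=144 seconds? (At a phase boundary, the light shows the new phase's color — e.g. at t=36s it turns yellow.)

Answer: red

Derivation:
Cycle length = 36 + 5 + 35 = 76s
t = 144, phase_t = 144 mod 76 = 68
68 >= 41 → RED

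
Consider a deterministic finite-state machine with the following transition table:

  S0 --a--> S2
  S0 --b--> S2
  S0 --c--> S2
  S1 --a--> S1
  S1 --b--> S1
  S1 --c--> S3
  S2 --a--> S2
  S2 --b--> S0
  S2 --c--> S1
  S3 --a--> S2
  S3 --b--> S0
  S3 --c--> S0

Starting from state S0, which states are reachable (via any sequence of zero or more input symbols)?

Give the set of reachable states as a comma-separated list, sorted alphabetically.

Answer: S0, S1, S2, S3

Derivation:
BFS from S0:
  visit S0: S0--a-->S2 (new), S0--b-->S2 (seen), S0--c-->S2 (seen)
  visit S2: S2--a-->S2 (seen), S2--b-->S0 (seen), S2--c-->S1 (new)
  visit S1: S1--a-->S1 (seen), S1--b-->S1 (seen), S1--c-->S3 (new)
  visit S3: S3--a-->S2 (seen), S3--b-->S0 (seen), S3--c-->S0 (seen)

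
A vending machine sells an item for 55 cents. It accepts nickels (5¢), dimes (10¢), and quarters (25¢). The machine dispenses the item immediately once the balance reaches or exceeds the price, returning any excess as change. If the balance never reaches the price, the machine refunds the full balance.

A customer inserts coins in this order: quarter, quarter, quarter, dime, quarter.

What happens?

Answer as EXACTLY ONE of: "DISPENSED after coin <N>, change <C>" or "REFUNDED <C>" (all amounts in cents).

Answer: DISPENSED after coin 3, change 20

Derivation:
Price: 55¢
Coin 1 (quarter, 25¢): balance = 25¢
Coin 2 (quarter, 25¢): balance = 50¢
Coin 3 (quarter, 25¢): balance = 75¢
  → balance >= price → DISPENSE, change = 75 - 55 = 20¢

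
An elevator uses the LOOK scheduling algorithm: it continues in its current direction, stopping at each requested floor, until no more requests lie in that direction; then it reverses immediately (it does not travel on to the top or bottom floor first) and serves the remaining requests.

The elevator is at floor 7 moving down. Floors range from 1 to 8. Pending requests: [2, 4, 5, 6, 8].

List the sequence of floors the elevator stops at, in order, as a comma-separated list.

Current: 7, moving DOWN
Serve below first (descending): [6, 5, 4, 2]
Then reverse, serve above (ascending): [8]

Answer: 6, 5, 4, 2, 8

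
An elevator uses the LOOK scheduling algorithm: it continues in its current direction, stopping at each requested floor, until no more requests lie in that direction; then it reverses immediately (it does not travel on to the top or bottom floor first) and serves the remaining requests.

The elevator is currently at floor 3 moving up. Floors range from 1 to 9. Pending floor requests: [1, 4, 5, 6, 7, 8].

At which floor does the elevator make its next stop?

Answer: 4

Derivation:
Current floor: 3, direction: up
Requests above: [4, 5, 6, 7, 8]
Requests below: [1]
Moving up and requests lie above → nearest above is min([4, 5, 6, 7, 8]) = 4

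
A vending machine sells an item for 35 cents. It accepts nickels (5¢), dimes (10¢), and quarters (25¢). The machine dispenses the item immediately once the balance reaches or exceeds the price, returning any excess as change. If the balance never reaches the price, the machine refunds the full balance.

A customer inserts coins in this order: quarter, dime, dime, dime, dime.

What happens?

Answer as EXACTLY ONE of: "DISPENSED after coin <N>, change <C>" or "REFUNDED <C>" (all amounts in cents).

Answer: DISPENSED after coin 2, change 0

Derivation:
Price: 35¢
Coin 1 (quarter, 25¢): balance = 25¢
Coin 2 (dime, 10¢): balance = 35¢
  → balance >= price → DISPENSE, change = 35 - 35 = 0¢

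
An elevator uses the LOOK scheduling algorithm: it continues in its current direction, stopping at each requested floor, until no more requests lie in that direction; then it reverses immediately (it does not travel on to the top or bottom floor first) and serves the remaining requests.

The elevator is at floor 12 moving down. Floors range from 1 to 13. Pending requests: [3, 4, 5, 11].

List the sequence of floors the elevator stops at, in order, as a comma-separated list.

Current: 12, moving DOWN
Serve below first (descending): [11, 5, 4, 3]
Then reverse, serve above (ascending): []

Answer: 11, 5, 4, 3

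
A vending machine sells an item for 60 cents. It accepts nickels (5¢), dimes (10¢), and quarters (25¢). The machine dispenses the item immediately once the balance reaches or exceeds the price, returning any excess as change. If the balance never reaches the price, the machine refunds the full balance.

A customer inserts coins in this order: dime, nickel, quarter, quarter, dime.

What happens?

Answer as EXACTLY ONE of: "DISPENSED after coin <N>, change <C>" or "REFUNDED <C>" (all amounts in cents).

Price: 60¢
Coin 1 (dime, 10¢): balance = 10¢
Coin 2 (nickel, 5¢): balance = 15¢
Coin 3 (quarter, 25¢): balance = 40¢
Coin 4 (quarter, 25¢): balance = 65¢
  → balance >= price → DISPENSE, change = 65 - 60 = 5¢

Answer: DISPENSED after coin 4, change 5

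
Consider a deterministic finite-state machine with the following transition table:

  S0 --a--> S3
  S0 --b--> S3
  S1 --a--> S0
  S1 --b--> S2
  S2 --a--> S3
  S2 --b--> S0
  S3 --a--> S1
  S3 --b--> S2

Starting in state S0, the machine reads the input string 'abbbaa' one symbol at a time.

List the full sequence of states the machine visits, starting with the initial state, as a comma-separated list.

Start: S0
  read 'a': S0 --a--> S3
  read 'b': S3 --b--> S2
  read 'b': S2 --b--> S0
  read 'b': S0 --b--> S3
  read 'a': S3 --a--> S1
  read 'a': S1 --a--> S0

Answer: S0, S3, S2, S0, S3, S1, S0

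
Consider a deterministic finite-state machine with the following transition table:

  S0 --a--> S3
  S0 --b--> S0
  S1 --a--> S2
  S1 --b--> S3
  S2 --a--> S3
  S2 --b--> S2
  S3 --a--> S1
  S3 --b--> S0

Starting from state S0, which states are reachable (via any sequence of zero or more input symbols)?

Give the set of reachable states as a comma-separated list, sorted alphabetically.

Answer: S0, S1, S2, S3

Derivation:
BFS from S0:
  visit S0: S0--a-->S3 (new), S0--b-->S0 (seen)
  visit S3: S3--a-->S1 (new), S3--b-->S0 (seen)
  visit S1: S1--a-->S2 (new), S1--b-->S3 (seen)
  visit S2: S2--a-->S3 (seen), S2--b-->S2 (seen)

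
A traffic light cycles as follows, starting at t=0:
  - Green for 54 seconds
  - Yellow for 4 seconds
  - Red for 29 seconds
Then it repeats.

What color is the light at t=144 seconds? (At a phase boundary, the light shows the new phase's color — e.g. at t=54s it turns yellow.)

Cycle length = 54 + 4 + 29 = 87s
t = 144, phase_t = 144 mod 87 = 57
54 <= 57 < 58 (yellow end) → YELLOW

Answer: yellow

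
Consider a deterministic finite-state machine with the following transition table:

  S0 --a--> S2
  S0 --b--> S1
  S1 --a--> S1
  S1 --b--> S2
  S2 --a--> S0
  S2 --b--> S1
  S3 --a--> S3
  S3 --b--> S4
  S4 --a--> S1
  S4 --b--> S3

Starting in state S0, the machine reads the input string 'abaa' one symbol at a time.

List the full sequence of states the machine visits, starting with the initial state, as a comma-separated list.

Answer: S0, S2, S1, S1, S1

Derivation:
Start: S0
  read 'a': S0 --a--> S2
  read 'b': S2 --b--> S1
  read 'a': S1 --a--> S1
  read 'a': S1 --a--> S1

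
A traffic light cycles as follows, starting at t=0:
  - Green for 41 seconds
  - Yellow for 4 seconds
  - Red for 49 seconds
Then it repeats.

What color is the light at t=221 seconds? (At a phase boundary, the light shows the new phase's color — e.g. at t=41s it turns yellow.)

Cycle length = 41 + 4 + 49 = 94s
t = 221, phase_t = 221 mod 94 = 33
33 < 41 (green end) → GREEN

Answer: green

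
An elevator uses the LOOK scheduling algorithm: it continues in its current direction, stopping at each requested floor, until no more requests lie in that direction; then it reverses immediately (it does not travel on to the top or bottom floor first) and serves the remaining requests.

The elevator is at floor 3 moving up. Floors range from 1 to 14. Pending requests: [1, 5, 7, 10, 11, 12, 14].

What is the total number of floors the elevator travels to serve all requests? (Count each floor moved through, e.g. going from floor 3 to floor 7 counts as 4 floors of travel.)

Start at floor 3 moving up, LOOK stop order: [5, 7, 10, 11, 12, 14, 1]
  3 → 5: |5-3| = 2, total = 2
  5 → 7: |7-5| = 2, total = 4
  7 → 10: |10-7| = 3, total = 7
  10 → 11: |11-10| = 1, total = 8
  11 → 12: |12-11| = 1, total = 9
  12 → 14: |14-12| = 2, total = 11
  14 → 1: |1-14| = 13, total = 24

Answer: 24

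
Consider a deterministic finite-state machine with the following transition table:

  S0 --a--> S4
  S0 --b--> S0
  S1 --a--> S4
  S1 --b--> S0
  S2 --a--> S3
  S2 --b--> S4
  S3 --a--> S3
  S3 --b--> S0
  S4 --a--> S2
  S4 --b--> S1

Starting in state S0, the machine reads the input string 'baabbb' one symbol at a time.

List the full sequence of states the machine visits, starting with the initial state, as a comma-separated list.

Answer: S0, S0, S4, S2, S4, S1, S0

Derivation:
Start: S0
  read 'b': S0 --b--> S0
  read 'a': S0 --a--> S4
  read 'a': S4 --a--> S2
  read 'b': S2 --b--> S4
  read 'b': S4 --b--> S1
  read 'b': S1 --b--> S0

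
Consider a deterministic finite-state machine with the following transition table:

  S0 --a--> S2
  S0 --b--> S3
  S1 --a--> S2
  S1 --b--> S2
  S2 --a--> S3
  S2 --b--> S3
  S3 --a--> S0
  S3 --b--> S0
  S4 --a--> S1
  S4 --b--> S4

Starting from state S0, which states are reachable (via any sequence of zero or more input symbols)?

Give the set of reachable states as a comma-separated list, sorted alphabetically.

Answer: S0, S2, S3

Derivation:
BFS from S0:
  visit S0: S0--a-->S2 (new), S0--b-->S3 (new)
  visit S2: S2--a-->S3 (seen), S2--b-->S3 (seen)
  visit S3: S3--a-->S0 (seen), S3--b-->S0 (seen)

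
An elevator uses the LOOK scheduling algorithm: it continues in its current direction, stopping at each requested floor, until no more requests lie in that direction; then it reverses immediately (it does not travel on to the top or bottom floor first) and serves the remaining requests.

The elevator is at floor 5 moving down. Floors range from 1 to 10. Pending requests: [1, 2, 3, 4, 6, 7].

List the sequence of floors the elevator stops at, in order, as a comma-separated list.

Answer: 4, 3, 2, 1, 6, 7

Derivation:
Current: 5, moving DOWN
Serve below first (descending): [4, 3, 2, 1]
Then reverse, serve above (ascending): [6, 7]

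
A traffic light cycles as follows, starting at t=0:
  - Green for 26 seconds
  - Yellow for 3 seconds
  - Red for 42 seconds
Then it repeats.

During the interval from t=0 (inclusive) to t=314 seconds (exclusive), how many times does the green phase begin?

Answer: 5

Derivation:
Cycle = 26+3+42 = 71s
green phase starts at t = k*71 + 0 for k=0,1,2,...
Need k*71+0 < 314 → k < 4.423
k ∈ {0, ..., 4} → 5 starts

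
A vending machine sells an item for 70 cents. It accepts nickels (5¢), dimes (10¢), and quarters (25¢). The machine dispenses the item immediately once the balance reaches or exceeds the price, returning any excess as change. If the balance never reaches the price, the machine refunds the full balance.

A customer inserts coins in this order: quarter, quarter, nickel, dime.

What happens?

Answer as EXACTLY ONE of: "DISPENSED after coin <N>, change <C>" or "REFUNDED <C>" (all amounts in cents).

Price: 70¢
Coin 1 (quarter, 25¢): balance = 25¢
Coin 2 (quarter, 25¢): balance = 50¢
Coin 3 (nickel, 5¢): balance = 55¢
Coin 4 (dime, 10¢): balance = 65¢
All coins inserted, balance 65¢ < price 70¢ → REFUND 65¢

Answer: REFUNDED 65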